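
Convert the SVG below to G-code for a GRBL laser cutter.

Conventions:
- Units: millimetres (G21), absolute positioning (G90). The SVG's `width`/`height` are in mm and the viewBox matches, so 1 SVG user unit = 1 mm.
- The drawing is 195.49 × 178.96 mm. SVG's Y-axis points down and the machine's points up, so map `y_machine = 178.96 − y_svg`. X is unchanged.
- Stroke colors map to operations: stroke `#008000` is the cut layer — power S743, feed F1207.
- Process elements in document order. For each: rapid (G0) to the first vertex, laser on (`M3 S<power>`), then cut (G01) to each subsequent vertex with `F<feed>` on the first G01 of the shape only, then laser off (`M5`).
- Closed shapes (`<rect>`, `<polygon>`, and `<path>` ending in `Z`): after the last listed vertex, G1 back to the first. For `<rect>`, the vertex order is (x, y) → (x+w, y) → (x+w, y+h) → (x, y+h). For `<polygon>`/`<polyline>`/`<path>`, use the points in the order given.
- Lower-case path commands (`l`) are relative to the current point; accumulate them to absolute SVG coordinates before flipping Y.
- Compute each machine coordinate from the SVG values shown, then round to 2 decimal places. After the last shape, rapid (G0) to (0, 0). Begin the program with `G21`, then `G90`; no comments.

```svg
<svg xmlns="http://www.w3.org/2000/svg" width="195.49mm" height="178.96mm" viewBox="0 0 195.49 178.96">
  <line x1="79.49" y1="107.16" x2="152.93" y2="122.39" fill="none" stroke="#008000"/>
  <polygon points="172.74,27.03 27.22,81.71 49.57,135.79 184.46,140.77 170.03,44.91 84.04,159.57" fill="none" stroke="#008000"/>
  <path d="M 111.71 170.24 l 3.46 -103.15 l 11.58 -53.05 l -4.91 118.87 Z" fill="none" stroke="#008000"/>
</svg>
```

1 u = 1 mm; y_m = 178.96 − y.

[1] `<line>` line segment, #008000→cut S743 F1207: (79.49,71.80) → (152.93,56.57)

[2] `<polygon>` closed polygon, #008000→cut S743 F1207: (172.74,151.93) → (27.22,97.25) → (49.57,43.17) → (184.46,38.19) → (170.03,134.05) → (84.04,19.39) → (172.74,151.93) (closed)

[3] `<path>` closed polygon, #008000→cut S743 F1207: (111.71,8.72) → (115.17,111.87) → (126.75,164.92) → (121.84,46.05) → (111.71,8.72) (closed)

G21
G90
G0 X79.49 Y71.80
M3 S743
G01 X152.93 Y56.57 F1207
M5
G0 X172.74 Y151.93
M3 S743
G01 X27.22 Y97.25 F1207
G01 X49.57 Y43.17
G01 X184.46 Y38.19
G01 X170.03 Y134.05
G01 X84.04 Y19.39
G01 X172.74 Y151.93
M5
G0 X111.71 Y8.72
M3 S743
G01 X115.17 Y111.87 F1207
G01 X126.75 Y164.92
G01 X121.84 Y46.05
G01 X111.71 Y8.72
M5
G0 X0.00 Y0.00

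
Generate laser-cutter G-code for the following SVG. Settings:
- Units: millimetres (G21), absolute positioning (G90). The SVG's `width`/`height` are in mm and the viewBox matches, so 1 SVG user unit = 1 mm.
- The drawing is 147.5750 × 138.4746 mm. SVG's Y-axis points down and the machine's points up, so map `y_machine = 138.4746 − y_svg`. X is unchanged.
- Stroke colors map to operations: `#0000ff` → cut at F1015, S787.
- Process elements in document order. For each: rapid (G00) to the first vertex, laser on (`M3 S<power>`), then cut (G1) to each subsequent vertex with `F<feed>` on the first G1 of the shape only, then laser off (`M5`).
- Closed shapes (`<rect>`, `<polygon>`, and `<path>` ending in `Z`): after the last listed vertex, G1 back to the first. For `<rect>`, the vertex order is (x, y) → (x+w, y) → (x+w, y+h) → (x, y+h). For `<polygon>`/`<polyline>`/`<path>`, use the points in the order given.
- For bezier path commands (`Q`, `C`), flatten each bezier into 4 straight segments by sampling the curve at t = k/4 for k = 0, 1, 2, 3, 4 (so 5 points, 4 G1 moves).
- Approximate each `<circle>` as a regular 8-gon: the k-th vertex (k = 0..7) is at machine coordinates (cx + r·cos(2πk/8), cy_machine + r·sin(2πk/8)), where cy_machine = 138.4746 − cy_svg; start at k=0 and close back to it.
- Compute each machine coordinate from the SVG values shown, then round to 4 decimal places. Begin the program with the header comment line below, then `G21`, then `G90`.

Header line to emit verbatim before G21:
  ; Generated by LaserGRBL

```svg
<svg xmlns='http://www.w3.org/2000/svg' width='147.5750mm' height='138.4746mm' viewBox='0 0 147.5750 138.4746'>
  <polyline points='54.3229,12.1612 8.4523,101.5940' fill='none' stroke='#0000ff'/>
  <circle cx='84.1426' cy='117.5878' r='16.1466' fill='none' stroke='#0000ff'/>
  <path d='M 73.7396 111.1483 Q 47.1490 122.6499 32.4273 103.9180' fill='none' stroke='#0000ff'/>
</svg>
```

viewBox `0 0 147.5750 138.4746` with mm width/height → 1 unit = 1 mm. Flip: y_m = 138.4746 − y_svg.

**Shape 1** — `<polyline>` line segment, stroke `#0000ff` → cut (S787, F1015). Machine vertices: (54.3229,126.3134) → (8.4523,36.8806). Open path.

**Shape 2** — `<circle>` circle, stroke `#0000ff` → cut (S787, F1015). Machine vertices: (100.2892,20.8868) → (95.5600,32.3042) → (84.1426,37.0334) → (72.7252,32.3042) → (67.9960,20.8868) → (72.7252,9.4694) → (84.1426,4.7402) → (95.5600,9.4694) → (100.2892,20.8868). Closed: final G1 returns to the first vertex.

**Shape 3** — `<path>` quadratic bezier, stroke `#0000ff` → cut (S787, F1015). Control points (SVG): P0=(73.7396,111.1483), P1=(47.1490,122.6499), P2=(32.4273,103.9180); sampled at t=k/4. Machine vertices: (73.7396,27.3263) → (61.1861,23.4651) → (50.1162,23.3831) → (40.5300,27.0802) → (32.4273,34.5566). Open path.

; Generated by LaserGRBL
G21
G90
G00 X54.3229 Y126.3134
M3 S787
G1 X8.4523 Y36.8806 F1015
M5
G00 X100.2892 Y20.8868
M3 S787
G1 X95.5600 Y32.3042 F1015
G1 X84.1426 Y37.0334
G1 X72.7252 Y32.3042
G1 X67.9960 Y20.8868
G1 X72.7252 Y9.4694
G1 X84.1426 Y4.7402
G1 X95.5600 Y9.4694
G1 X100.2892 Y20.8868
M5
G00 X73.7396 Y27.3263
M3 S787
G1 X61.1861 Y23.4651 F1015
G1 X50.1162 Y23.3831
G1 X40.5300 Y27.0802
G1 X32.4273 Y34.5566
M5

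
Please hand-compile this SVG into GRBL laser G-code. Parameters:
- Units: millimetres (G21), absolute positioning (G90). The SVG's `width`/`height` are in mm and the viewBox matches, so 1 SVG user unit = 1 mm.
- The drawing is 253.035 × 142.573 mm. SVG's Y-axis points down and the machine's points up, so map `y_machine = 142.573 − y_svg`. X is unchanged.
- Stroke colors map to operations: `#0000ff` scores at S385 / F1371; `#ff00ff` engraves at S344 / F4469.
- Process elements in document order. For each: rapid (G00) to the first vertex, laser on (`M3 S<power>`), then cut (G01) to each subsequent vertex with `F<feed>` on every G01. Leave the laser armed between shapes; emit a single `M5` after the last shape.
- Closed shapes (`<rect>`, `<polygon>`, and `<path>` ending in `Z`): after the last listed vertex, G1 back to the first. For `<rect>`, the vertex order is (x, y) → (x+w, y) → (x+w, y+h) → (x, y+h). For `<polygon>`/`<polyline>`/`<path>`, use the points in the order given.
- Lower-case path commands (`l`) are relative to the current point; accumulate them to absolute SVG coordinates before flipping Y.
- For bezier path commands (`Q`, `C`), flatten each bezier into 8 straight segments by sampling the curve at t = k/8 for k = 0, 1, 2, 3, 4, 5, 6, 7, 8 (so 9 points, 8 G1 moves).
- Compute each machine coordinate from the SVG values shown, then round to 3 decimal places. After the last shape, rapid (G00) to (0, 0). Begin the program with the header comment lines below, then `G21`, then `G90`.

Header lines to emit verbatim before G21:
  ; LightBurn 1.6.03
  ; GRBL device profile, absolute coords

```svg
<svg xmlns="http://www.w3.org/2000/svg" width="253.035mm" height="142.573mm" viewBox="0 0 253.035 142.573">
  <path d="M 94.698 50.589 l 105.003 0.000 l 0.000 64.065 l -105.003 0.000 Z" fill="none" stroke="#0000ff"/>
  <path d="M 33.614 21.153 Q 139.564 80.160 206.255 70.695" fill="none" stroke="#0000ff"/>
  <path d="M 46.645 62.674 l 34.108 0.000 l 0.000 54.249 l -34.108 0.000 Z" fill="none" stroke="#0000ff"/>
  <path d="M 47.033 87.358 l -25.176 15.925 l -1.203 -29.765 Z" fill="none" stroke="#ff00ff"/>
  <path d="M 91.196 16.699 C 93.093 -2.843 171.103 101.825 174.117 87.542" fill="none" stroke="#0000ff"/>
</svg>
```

; LightBurn 1.6.03
; GRBL device profile, absolute coords
G21
G90
G00 X94.698 Y91.984
M3 S385
G01 X199.701 Y91.984 F1371
G01 X199.701 Y27.919 F1371
G01 X94.698 Y27.919 F1371
G01 X94.698 Y91.984 F1371
G00 X33.614 Y121.420
M3 S385
G01 X59.488 Y107.738 F1371
G01 X84.135 Y96.196 F1371
G01 X107.556 Y86.794 F1371
G01 X129.749 Y79.531 F1371
G01 X150.716 Y74.408 F1371
G01 X170.456 Y71.425 F1371
G01 X188.969 Y70.582 F1371
G01 X206.255 Y71.878 F1371
G00 X46.645 Y79.899
M3 S385
G01 X80.753 Y79.899 F1371
G01 X80.753 Y25.650 F1371
G01 X46.645 Y25.650 F1371
G01 X46.645 Y79.899 F1371
G00 X47.033 Y55.215
M3 S344
G01 X21.857 Y39.290 F4469
G01 X20.654 Y69.055 F4469
G01 X47.033 Y55.215 F4469
G00 X91.196 Y125.874
M3 S385
G01 X95.180 Y127.855 F1371
G01 X104.529 Y121.041 F1371
G01 X117.472 Y108.281 F1371
G01 X132.238 Y92.425 F1371
G01 X147.056 Y76.322 F1371
G01 X160.156 Y62.823 F1371
G01 X169.766 Y54.776 F1371
G01 X174.117 Y55.031 F1371
M5
G00 X0.000 Y0.000

Since the viewBox matches the mm dimensions, user units are millimetres directly. The only transform is the Y-flip y_m = 142.573 − y_svg.

Shape 1 is a rectangle drawn with `<path>`. Its stroke #0000ff means score at S385, F1371. After flipping Y the toolpath is (94.698,91.984) → (199.701,91.984) → (199.701,27.919) → (94.698,27.919) → (94.698,91.984), returning to the start.

Shape 2 is a quadratic bezier drawn with `<path>`. Its stroke #0000ff means score at S385, F1371. After flipping Y the toolpath is (33.614,121.420) → (59.488,107.738) → (84.135,96.196) → (107.556,86.794) → (129.749,79.531) → (150.716,74.408) → (170.456,71.425) → (188.969,70.582) → (206.255,71.878).

Shape 3 is a rectangle drawn with `<path>`. Its stroke #0000ff means score at S385, F1371. After flipping Y the toolpath is (46.645,79.899) → (80.753,79.899) → (80.753,25.650) → (46.645,25.650) → (46.645,79.899), returning to the start.

Shape 4 is a regular polygon drawn with `<path>`. Its stroke #ff00ff means engrave at S344, F4469. After flipping Y the toolpath is (47.033,55.215) → (21.857,39.290) → (20.654,69.055) → (47.033,55.215), returning to the start.

Shape 5 is a cubic bezier drawn with `<path>`. Its stroke #0000ff means score at S385, F1371. After flipping Y the toolpath is (91.196,125.874) → (95.180,127.855) → (104.529,121.041) → (117.472,108.281) → (132.238,92.425) → (147.056,76.322) → (160.156,62.823) → (169.766,54.776) → (174.117,55.031).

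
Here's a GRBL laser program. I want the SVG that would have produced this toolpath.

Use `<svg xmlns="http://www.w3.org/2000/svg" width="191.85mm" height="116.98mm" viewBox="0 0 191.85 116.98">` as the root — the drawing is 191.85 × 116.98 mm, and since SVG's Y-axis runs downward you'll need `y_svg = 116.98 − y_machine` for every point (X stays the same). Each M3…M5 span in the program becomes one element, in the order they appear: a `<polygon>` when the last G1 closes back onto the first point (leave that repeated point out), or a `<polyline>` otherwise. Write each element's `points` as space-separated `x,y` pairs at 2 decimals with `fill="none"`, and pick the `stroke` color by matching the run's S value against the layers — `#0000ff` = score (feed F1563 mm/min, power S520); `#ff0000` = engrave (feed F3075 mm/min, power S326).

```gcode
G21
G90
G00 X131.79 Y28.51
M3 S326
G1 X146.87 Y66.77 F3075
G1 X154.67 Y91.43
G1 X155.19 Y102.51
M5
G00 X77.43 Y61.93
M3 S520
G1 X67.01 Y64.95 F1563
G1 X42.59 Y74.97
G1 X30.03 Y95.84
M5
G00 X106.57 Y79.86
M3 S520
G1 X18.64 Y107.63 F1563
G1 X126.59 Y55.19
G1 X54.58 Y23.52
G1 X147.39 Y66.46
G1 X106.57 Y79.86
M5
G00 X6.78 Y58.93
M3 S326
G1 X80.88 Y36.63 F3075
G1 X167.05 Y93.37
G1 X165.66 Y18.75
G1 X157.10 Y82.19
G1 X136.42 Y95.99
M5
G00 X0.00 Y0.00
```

<svg xmlns="http://www.w3.org/2000/svg" width="191.85mm" height="116.98mm" viewBox="0 0 191.85 116.98">
  <polyline points="131.79,88.47 146.87,50.21 154.67,25.55 155.19,14.47" fill="none" stroke="#ff0000"/>
  <polyline points="77.43,55.05 67.01,52.03 42.59,42.01 30.03,21.14" fill="none" stroke="#0000ff"/>
  <polygon points="106.57,37.12 18.64,9.35 126.59,61.79 54.58,93.46 147.39,50.52" fill="none" stroke="#0000ff"/>
  <polyline points="6.78,58.05 80.88,80.35 167.05,23.61 165.66,98.23 157.10,34.79 136.42,20.99" fill="none" stroke="#ff0000"/>
</svg>

Each laser-on run becomes one SVG element. Flip Y back into SVG space with y_svg = 116.98 − y_machine.

Run 1: power S326 maps to stroke `#ff0000` (engrave). The run is open, so emit a `<polyline>` with points (Y-flipped): 131.79,88.47 146.87,50.21 154.67,25.55 155.19,14.47.

Run 2: the run's S520 means `#0000ff` (score). The run is open, so emit a `<polyline>` with points (Y-flipped): 77.43,55.05 67.01,52.03 42.59,42.01 30.03,21.14.

Run 3: the run's S520 means `#0000ff` (score). The run returns to its start, so emit a `<polygon>` with points (Y-flipped): 106.57,37.12 18.64,9.35 126.59,61.79 54.58,93.46 147.39,50.52.

Run 4: power S326 maps to stroke `#ff0000` (engrave). The run is open, so emit a `<polyline>` with points (Y-flipped): 6.78,58.05 80.88,80.35 167.05,23.61 165.66,98.23 157.10,34.79 136.42,20.99.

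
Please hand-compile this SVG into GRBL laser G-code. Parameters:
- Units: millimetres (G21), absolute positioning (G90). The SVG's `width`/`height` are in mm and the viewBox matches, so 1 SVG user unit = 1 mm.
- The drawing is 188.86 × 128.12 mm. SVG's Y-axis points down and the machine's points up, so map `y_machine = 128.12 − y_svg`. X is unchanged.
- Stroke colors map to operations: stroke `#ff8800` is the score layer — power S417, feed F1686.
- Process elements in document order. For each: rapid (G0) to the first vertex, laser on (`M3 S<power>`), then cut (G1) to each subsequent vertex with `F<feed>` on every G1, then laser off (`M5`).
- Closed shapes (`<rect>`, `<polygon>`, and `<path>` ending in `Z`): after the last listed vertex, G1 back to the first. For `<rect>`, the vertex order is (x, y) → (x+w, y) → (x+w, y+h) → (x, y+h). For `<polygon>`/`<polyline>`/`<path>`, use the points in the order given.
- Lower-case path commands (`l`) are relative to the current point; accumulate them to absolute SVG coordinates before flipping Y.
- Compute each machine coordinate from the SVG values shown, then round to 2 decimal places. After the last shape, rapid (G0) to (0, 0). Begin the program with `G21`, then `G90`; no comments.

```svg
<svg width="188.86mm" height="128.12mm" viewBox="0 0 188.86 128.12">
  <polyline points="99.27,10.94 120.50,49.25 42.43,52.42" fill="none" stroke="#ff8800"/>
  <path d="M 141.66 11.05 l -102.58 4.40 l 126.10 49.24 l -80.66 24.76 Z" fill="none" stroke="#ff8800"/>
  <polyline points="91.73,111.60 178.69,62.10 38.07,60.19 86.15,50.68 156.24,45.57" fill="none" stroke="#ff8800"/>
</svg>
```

G21
G90
G0 X99.27 Y117.18
M3 S417
G1 X120.50 Y78.87 F1686
G1 X42.43 Y75.70 F1686
M5
G0 X141.66 Y117.07
M3 S417
G1 X39.08 Y112.67 F1686
G1 X165.18 Y63.43 F1686
G1 X84.52 Y38.67 F1686
G1 X141.66 Y117.07 F1686
M5
G0 X91.73 Y16.52
M3 S417
G1 X178.69 Y66.02 F1686
G1 X38.07 Y67.93 F1686
G1 X86.15 Y77.44 F1686
G1 X156.24 Y82.55 F1686
M5
G0 X0.00 Y0.00

viewBox `0 0 188.86 128.12` with mm width/height → 1 unit = 1 mm. Flip: y_m = 128.12 − y_svg.

**Shape 1** — `<polyline>` open polyline, stroke `#ff8800` → score (S417, F1686). Machine vertices: (99.27,117.18) → (120.50,78.87) → (42.43,75.70). Open path.

**Shape 2** — `<path>` closed polygon, stroke `#ff8800` → score (S417, F1686). Machine vertices: (141.66,117.07) → (39.08,112.67) → (165.18,63.43) → (84.52,38.67) → (141.66,117.07). Closed: final G1 returns to the first vertex.

**Shape 3** — `<polyline>` open polyline, stroke `#ff8800` → score (S417, F1686). Machine vertices: (91.73,16.52) → (178.69,66.02) → (38.07,67.93) → (86.15,77.44) → (156.24,82.55). Open path.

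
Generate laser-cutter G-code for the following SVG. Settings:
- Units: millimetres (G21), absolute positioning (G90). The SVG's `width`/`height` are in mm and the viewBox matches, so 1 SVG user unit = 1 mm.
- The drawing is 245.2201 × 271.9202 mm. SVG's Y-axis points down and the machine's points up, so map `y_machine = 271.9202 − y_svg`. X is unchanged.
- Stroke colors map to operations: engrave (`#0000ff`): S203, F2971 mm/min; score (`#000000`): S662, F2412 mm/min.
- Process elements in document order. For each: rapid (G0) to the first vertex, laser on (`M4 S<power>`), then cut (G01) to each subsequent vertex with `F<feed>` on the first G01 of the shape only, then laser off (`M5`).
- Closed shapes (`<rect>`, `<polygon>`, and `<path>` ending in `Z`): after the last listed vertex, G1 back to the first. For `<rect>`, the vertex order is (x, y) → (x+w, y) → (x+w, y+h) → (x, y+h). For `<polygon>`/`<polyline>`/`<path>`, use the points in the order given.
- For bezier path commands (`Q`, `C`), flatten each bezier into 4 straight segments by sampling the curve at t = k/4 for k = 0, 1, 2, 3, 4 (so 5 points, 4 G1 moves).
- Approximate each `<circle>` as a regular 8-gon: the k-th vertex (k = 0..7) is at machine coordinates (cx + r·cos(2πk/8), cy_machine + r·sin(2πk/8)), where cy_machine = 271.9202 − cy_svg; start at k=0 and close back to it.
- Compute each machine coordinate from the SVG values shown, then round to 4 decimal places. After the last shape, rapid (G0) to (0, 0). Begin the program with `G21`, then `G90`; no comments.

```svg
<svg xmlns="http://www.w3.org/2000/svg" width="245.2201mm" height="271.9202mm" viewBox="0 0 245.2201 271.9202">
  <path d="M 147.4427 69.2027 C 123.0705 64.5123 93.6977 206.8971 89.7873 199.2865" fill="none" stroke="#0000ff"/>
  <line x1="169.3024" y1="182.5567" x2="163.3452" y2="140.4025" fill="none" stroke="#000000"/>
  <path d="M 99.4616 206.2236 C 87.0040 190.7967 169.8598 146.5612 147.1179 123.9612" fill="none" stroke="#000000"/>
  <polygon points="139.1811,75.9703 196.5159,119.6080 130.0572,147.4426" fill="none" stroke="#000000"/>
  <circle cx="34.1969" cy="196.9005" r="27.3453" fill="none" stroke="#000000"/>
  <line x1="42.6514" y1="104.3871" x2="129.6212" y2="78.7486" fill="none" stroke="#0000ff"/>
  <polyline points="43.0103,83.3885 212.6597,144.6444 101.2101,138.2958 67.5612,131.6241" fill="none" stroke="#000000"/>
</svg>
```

viewBox `0 0 245.2201 271.9202` with mm width/height → 1 unit = 1 mm. Flip: y_m = 271.9202 − y_svg.

**Shape 1** — `<path>` cubic bezier, stroke `#0000ff` → engrave (S203, F2971). Control points (SVG): P0=(147.4427,69.2027), P1=(123.0705,64.5123), P2=(93.6977,206.8971), P3=(89.7873,199.2865); sampled at t=k/4. Machine vertices: (147.4427,202.7175) → (128.7019,183.3004) → (110.9418,136.5805) → (97.0183,90.4082) → (89.7873,72.6337). Open path.

**Shape 2** — `<line>` line segment, stroke `#000000` → score (S662, F2412). Machine vertices: (169.3024,89.3635) → (163.3452,131.5177). Open path.

**Shape 3** — `<path>` cubic bezier, stroke `#000000` → score (S662, F2412). Control points (SVG): P0=(99.4616,206.2236), P1=(87.0040,190.7967), P2=(169.8598,146.5612), P3=(147.1179,123.9612); sampled at t=k/4. Machine vertices: (99.4616,65.6966) → (104.8504,81.8802) → (127.1464,104.1379) → (147.5140,127.7405) → (147.1179,147.9590). Open path.

**Shape 4** — `<polygon>` regular polygon, stroke `#000000` → score (S662, F2412). Machine vertices: (139.1811,195.9499) → (196.5159,152.3122) → (130.0572,124.4776) → (139.1811,195.9499). Closed: final G1 returns to the first vertex.

**Shape 5** — `<circle>` circle, stroke `#000000` → score (S662, F2412). Machine vertices: (61.5422,75.0197) → (53.5329,94.3557) → (34.1969,102.3650) → (14.8609,94.3557) → (6.8516,75.0197) → (14.8609,55.6837) → (34.1969,47.6744) → (53.5329,55.6837) → (61.5422,75.0197). Closed: final G1 returns to the first vertex.

**Shape 6** — `<line>` line segment, stroke `#0000ff` → engrave (S203, F2971). Machine vertices: (42.6514,167.5331) → (129.6212,193.1716). Open path.

**Shape 7** — `<polyline>` open polyline, stroke `#000000` → score (S662, F2412). Machine vertices: (43.0103,188.5317) → (212.6597,127.2758) → (101.2101,133.6244) → (67.5612,140.2961). Open path.

G21
G90
G0 X147.4427 Y202.7175
M4 S203
G01 X128.7019 Y183.3004 F2971
G01 X110.9418 Y136.5805
G01 X97.0183 Y90.4082
G01 X89.7873 Y72.6337
M5
G0 X169.3024 Y89.3635
M4 S662
G01 X163.3452 Y131.5177 F2412
M5
G0 X99.4616 Y65.6966
M4 S662
G01 X104.8504 Y81.8802 F2412
G01 X127.1464 Y104.1379
G01 X147.5140 Y127.7405
G01 X147.1179 Y147.9590
M5
G0 X139.1811 Y195.9499
M4 S662
G01 X196.5159 Y152.3122 F2412
G01 X130.0572 Y124.4776
G01 X139.1811 Y195.9499
M5
G0 X61.5422 Y75.0197
M4 S662
G01 X53.5329 Y94.3557 F2412
G01 X34.1969 Y102.3650
G01 X14.8609 Y94.3557
G01 X6.8516 Y75.0197
G01 X14.8609 Y55.6837
G01 X34.1969 Y47.6744
G01 X53.5329 Y55.6837
G01 X61.5422 Y75.0197
M5
G0 X42.6514 Y167.5331
M4 S203
G01 X129.6212 Y193.1716 F2971
M5
G0 X43.0103 Y188.5317
M4 S662
G01 X212.6597 Y127.2758 F2412
G01 X101.2101 Y133.6244
G01 X67.5612 Y140.2961
M5
G0 X0.0000 Y0.0000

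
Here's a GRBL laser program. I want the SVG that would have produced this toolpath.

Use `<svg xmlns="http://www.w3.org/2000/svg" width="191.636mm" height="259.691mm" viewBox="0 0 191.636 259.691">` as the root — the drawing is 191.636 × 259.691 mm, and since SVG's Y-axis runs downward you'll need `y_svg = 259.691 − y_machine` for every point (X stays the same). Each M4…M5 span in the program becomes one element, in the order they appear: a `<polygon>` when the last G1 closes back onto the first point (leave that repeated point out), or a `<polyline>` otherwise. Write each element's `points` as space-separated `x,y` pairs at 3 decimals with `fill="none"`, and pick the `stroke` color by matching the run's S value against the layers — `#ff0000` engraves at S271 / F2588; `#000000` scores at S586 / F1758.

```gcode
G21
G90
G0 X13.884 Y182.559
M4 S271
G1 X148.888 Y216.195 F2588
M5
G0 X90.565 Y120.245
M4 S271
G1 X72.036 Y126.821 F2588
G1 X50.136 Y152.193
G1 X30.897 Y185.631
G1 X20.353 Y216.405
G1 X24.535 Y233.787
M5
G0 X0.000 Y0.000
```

Machine Y-up, SVG Y-down with viewBox height 259.691, so y_svg = 259.691 − y_machine; X carries over. Every run uses S271, so all elements get stroke `#ff0000` (engrave).

Run 1: The run is open, so emit a `<polyline>` with points (Y-flipped): 13.884,77.132 148.888,43.496.

Run 2: The run is open, so emit a `<polyline>` with points (Y-flipped): 90.565,139.446 72.036,132.870 50.136,107.498 30.897,74.060 20.353,43.286 24.535,25.904.

<svg xmlns="http://www.w3.org/2000/svg" width="191.636mm" height="259.691mm" viewBox="0 0 191.636 259.691">
  <polyline points="13.884,77.132 148.888,43.496" fill="none" stroke="#ff0000"/>
  <polyline points="90.565,139.446 72.036,132.870 50.136,107.498 30.897,74.060 20.353,43.286 24.535,25.904" fill="none" stroke="#ff0000"/>
</svg>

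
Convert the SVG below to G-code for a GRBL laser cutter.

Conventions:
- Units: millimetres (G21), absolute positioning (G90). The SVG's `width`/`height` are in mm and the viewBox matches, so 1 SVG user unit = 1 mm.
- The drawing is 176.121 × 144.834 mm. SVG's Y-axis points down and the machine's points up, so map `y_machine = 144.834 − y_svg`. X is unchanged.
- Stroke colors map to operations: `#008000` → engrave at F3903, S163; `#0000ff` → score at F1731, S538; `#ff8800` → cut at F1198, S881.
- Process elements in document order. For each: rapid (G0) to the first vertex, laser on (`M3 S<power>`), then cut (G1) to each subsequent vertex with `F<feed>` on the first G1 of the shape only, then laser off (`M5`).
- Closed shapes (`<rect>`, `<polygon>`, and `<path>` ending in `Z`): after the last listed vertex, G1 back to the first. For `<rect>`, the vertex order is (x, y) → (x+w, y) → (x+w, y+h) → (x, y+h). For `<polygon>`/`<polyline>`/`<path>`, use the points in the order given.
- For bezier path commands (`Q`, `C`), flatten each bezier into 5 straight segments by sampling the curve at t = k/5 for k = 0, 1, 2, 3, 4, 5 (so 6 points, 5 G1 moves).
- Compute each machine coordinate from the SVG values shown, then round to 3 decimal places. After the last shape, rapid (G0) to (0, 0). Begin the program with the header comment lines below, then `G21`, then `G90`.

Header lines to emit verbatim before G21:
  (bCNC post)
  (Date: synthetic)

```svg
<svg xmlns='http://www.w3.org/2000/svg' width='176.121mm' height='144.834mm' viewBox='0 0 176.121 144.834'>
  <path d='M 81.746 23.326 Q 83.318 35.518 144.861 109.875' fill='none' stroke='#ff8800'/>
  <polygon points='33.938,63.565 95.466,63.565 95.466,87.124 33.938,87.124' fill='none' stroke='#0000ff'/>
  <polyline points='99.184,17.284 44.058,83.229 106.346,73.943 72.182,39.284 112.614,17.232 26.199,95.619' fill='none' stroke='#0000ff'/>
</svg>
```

(bCNC post)
(Date: synthetic)
G21
G90
G0 X81.746 Y121.508
M3 S881
G1 X84.774 Y114.145 F1198
G1 X92.599 Y101.808
G1 X105.222 Y84.498
G1 X122.643 Y62.215
G1 X144.861 Y34.959
M5
G0 X33.938 Y81.269
M3 S538
G1 X95.466 Y81.269 F1731
G1 X95.466 Y57.710
G1 X33.938 Y57.710
G1 X33.938 Y81.269
M5
G0 X99.184 Y127.550
M3 S538
G1 X44.058 Y61.605 F1731
G1 X106.346 Y70.891
G1 X72.182 Y105.550
G1 X112.614 Y127.602
G1 X26.199 Y49.215
M5
G0 X0.000 Y0.000

viewBox `0 0 176.121 144.834` with mm width/height → 1 unit = 1 mm. Flip: y_m = 144.834 − y_svg.

**Shape 1** — `<path>` quadratic bezier, stroke `#ff8800` → cut (S881, F1198). Control points (SVG): P0=(81.746,23.326), P1=(83.318,35.518), P2=(144.861,109.875); sampled at t=k/5. Machine vertices: (81.746,121.508) → (84.774,114.145) → (92.599,101.808) → (105.222,84.498) → (122.643,62.215) → (144.861,34.959). Open path.

**Shape 2** — `<polygon>` rectangle, stroke `#0000ff` → score (S538, F1731). Machine vertices: (33.938,81.269) → (95.466,81.269) → (95.466,57.710) → (33.938,57.710) → (33.938,81.269). Closed: final G1 returns to the first vertex.

**Shape 3** — `<polyline>` open polyline, stroke `#0000ff` → score (S538, F1731). Machine vertices: (99.184,127.550) → (44.058,61.605) → (106.346,70.891) → (72.182,105.550) → (112.614,127.602) → (26.199,49.215). Open path.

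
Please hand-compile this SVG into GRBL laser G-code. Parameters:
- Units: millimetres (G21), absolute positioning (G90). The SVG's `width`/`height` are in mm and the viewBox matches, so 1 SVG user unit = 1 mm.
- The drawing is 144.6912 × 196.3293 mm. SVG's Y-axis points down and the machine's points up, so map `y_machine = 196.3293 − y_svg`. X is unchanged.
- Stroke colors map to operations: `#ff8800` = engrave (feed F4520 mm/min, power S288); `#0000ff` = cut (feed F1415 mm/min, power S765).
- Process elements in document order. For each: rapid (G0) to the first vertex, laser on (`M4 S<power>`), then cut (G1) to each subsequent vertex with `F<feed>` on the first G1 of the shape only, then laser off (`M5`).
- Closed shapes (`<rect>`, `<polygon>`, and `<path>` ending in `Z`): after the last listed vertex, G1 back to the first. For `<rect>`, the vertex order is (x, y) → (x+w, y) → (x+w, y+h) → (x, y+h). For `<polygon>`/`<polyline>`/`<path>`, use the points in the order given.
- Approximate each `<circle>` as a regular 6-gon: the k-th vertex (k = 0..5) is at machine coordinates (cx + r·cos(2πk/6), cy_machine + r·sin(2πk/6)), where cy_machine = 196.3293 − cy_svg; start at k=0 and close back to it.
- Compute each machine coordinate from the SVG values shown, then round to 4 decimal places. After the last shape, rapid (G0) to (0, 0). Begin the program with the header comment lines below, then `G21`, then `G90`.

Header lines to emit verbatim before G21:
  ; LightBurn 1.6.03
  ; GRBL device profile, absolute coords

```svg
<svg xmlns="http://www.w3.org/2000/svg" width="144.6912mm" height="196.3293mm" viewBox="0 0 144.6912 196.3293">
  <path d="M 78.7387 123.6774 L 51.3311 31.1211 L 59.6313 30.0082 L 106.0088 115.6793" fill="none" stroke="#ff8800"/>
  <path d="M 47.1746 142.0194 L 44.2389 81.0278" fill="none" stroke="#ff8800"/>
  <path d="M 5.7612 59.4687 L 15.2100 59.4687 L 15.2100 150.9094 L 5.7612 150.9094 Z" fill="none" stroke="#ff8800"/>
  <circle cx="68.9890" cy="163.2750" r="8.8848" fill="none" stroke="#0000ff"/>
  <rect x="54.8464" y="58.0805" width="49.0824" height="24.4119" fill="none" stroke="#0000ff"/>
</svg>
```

1 u = 1 mm; y_m = 196.3293 − y.

[1] `<path>` open polyline, #ff8800→engrave S288 F4520: (78.7387,72.6519) → (51.3311,165.2082) → (59.6313,166.3211) → (106.0088,80.6500)

[2] `<path>` line segment, #ff8800→engrave S288 F4520: (47.1746,54.3099) → (44.2389,115.3015)

[3] `<path>` rectangle, #ff8800→engrave S288 F4520: (5.7612,136.8606) → (15.2100,136.8606) → (15.2100,45.4199) → (5.7612,45.4199) → (5.7612,136.8606) (closed)

[4] `<circle>` circle, #0000ff→cut S765 F1415: (77.8738,33.0543) → (73.4314,40.7488) → (64.5466,40.7488) → (60.1042,33.0543) → (64.5466,25.3598) → (73.4314,25.3598) → (77.8738,33.0543) (closed)

[5] `<rect>` rectangle, #0000ff→cut S765 F1415: (54.8464,138.2488) → (103.9288,138.2488) → (103.9288,113.8369) → (54.8464,113.8369) → (54.8464,138.2488) (closed)

; LightBurn 1.6.03
; GRBL device profile, absolute coords
G21
G90
G0 X78.7387 Y72.6519
M4 S288
G1 X51.3311 Y165.2082 F4520
G1 X59.6313 Y166.3211
G1 X106.0088 Y80.6500
M5
G0 X47.1746 Y54.3099
M4 S288
G1 X44.2389 Y115.3015 F4520
M5
G0 X5.7612 Y136.8606
M4 S288
G1 X15.2100 Y136.8606 F4520
G1 X15.2100 Y45.4199
G1 X5.7612 Y45.4199
G1 X5.7612 Y136.8606
M5
G0 X77.8738 Y33.0543
M4 S765
G1 X73.4314 Y40.7488 F1415
G1 X64.5466 Y40.7488
G1 X60.1042 Y33.0543
G1 X64.5466 Y25.3598
G1 X73.4314 Y25.3598
G1 X77.8738 Y33.0543
M5
G0 X54.8464 Y138.2488
M4 S765
G1 X103.9288 Y138.2488 F1415
G1 X103.9288 Y113.8369
G1 X54.8464 Y113.8369
G1 X54.8464 Y138.2488
M5
G0 X0.0000 Y0.0000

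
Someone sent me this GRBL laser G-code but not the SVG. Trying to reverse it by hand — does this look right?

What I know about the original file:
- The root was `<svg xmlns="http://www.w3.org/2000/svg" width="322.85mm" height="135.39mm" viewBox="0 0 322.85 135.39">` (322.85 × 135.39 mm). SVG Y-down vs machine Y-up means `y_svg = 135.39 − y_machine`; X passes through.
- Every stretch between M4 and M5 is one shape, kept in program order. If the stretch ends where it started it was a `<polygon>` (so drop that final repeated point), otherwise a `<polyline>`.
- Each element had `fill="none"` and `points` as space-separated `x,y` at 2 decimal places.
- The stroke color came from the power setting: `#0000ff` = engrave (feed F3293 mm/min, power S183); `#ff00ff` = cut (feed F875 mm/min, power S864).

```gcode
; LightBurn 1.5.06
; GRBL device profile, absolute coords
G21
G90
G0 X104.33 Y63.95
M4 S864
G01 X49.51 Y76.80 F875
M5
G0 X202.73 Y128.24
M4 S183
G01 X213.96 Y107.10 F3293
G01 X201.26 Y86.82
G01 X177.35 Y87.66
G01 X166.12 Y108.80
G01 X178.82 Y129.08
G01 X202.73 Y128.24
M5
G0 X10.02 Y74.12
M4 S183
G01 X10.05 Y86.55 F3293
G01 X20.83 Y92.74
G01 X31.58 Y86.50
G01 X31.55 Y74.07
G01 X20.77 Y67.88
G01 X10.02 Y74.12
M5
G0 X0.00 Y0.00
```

Each laser-on run becomes one SVG element. Flip Y back into SVG space with y_svg = 135.39 − y_machine.

Run 1: S864 ⇒ cut layer `#ff00ff`. The run is open, so emit a `<polyline>` with points (Y-flipped): 104.33,71.44 49.51,58.59.

Run 2: S183 ⇒ engrave layer `#0000ff`. The run returns to its start, so emit a `<polygon>` with points (Y-flipped): 202.73,7.15 213.96,28.29 201.26,48.57 177.35,47.73 166.12,26.59 178.82,6.31.

Run 3: power S183 maps to stroke `#0000ff` (engrave). The run returns to its start, so emit a `<polygon>` with points (Y-flipped): 10.02,61.27 10.05,48.84 20.83,42.65 31.58,48.89 31.55,61.32 20.77,67.51.

<svg xmlns="http://www.w3.org/2000/svg" width="322.85mm" height="135.39mm" viewBox="0 0 322.85 135.39">
  <polyline points="104.33,71.44 49.51,58.59" fill="none" stroke="#ff00ff"/>
  <polygon points="202.73,7.15 213.96,28.29 201.26,48.57 177.35,47.73 166.12,26.59 178.82,6.31" fill="none" stroke="#0000ff"/>
  <polygon points="10.02,61.27 10.05,48.84 20.83,42.65 31.58,48.89 31.55,61.32 20.77,67.51" fill="none" stroke="#0000ff"/>
</svg>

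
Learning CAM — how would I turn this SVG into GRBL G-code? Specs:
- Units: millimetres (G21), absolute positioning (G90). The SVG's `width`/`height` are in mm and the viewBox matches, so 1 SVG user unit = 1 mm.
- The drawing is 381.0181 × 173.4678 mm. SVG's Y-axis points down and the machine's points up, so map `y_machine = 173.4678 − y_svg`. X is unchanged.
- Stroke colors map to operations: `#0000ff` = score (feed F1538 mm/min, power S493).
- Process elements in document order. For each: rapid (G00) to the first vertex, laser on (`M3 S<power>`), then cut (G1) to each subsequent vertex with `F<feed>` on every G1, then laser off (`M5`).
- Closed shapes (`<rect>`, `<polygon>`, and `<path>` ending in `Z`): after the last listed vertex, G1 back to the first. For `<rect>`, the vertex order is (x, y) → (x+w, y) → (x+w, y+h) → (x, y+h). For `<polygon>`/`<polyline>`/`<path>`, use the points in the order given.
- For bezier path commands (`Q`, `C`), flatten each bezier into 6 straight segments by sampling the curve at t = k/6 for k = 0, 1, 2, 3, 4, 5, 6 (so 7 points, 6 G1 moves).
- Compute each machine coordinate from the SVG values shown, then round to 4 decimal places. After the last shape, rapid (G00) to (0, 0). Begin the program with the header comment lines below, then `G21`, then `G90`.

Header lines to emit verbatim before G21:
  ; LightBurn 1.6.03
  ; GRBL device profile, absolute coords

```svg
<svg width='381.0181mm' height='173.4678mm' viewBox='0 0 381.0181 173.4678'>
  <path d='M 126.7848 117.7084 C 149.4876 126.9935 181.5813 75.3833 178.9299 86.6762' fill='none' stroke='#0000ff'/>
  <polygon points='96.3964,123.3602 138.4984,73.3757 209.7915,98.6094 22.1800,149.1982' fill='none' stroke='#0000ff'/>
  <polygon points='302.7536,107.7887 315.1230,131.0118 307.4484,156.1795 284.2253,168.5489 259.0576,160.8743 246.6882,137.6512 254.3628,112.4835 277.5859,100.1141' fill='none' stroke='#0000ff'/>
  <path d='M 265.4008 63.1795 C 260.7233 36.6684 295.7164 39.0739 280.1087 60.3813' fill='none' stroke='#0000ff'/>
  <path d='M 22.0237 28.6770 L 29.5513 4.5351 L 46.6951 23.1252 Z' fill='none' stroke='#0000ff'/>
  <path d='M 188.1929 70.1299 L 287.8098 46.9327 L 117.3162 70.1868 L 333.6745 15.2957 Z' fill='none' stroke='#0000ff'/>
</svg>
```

; LightBurn 1.6.03
; GRBL device profile, absolute coords
G21
G90
G00 X126.7848 Y55.7594
M3 S493
G1 X138.7144 Y55.6183 F1538
G1 X150.9832 Y62.1876 F1538
G1 X162.3652 Y72.0284 F1538
G1 X171.6343 Y81.7019 F1538
G1 X177.5645 Y87.7693 F1538
G1 X178.9299 Y86.7916 F1538
M5
G00 X96.3964 Y50.1076
M3 S493
G1 X138.4984 Y100.0921 F1538
G1 X209.7915 Y74.8584 F1538
G1 X22.1800 Y24.2696 F1538
G1 X96.3964 Y50.1076 F1538
M5
G00 X302.7536 Y65.6791
M3 S493
G1 X315.1230 Y42.4560 F1538
G1 X307.4484 Y17.2883 F1538
G1 X284.2253 Y4.9189 F1538
G1 X259.0576 Y12.5935 F1538
G1 X246.6882 Y35.8166 F1538
G1 X254.3628 Y60.9843 F1538
G1 X277.5859 Y73.3537 F1538
G1 X302.7536 Y65.6791 F1538
M5
G00 X265.4008 Y110.2883
M3 S493
G1 X265.9500 Y121.1805 F1538
G1 X270.6034 Y127.5314 F1538
G1 X276.8536 Y129.6193 F1538
G1 X282.1929 Y127.7224 F1538
G1 X284.1137 Y122.1187 F1538
G1 X280.1087 Y113.0865 F1538
M5
G00 X22.0237 Y144.7908
M3 S493
G1 X29.5513 Y168.9327 F1538
G1 X46.6951 Y150.3426 F1538
G1 X22.0237 Y144.7908 F1538
M5
G00 X188.1929 Y103.3379
M3 S493
G1 X287.8098 Y126.5351 F1538
G1 X117.3162 Y103.2810 F1538
G1 X333.6745 Y158.1721 F1538
G1 X188.1929 Y103.3379 F1538
M5
G00 X0.0000 Y0.0000

viewBox `0 0 381.0181 173.4678` with mm width/height → 1 unit = 1 mm. Flip: y_m = 173.4678 − y_svg.

**Shape 1** — `<path>` cubic bezier, stroke `#0000ff` → score (S493, F1538). Control points (SVG): P0=(126.7848,117.7084), P1=(149.4876,126.9935), P2=(181.5813,75.3833), P3=(178.9299,86.6762); sampled at t=k/6. Machine vertices: (126.7848,55.7594) → (138.7144,55.6183) → (150.9832,62.1876) → (162.3652,72.0284) → (171.6343,81.7019) → (177.5645,87.7693) → (178.9299,86.7916). Open path.

**Shape 2** — `<polygon>` closed polygon, stroke `#0000ff` → score (S493, F1538). Machine vertices: (96.3964,50.1076) → (138.4984,100.0921) → (209.7915,74.8584) → (22.1800,24.2696) → (96.3964,50.1076). Closed: final G1 returns to the first vertex.

**Shape 3** — `<polygon>` regular polygon, stroke `#0000ff` → score (S493, F1538). Machine vertices: (302.7536,65.6791) → (315.1230,42.4560) → (307.4484,17.2883) → (284.2253,4.9189) → (259.0576,12.5935) → (246.6882,35.8166) → (254.3628,60.9843) → (277.5859,73.3537) → (302.7536,65.6791). Closed: final G1 returns to the first vertex.

**Shape 4** — `<path>` cubic bezier, stroke `#0000ff` → score (S493, F1538). Control points (SVG): P0=(265.4008,63.1795), P1=(260.7233,36.6684), P2=(295.7164,39.0739), P3=(280.1087,60.3813); sampled at t=k/6. Machine vertices: (265.4008,110.2883) → (265.9500,121.1805) → (270.6034,127.5314) → (276.8536,129.6193) → (282.1929,127.7224) → (284.1137,122.1187) → (280.1087,113.0865). Open path.

**Shape 5** — `<path>` regular polygon, stroke `#0000ff` → score (S493, F1538). Machine vertices: (22.0237,144.7908) → (29.5513,168.9327) → (46.6951,150.3426) → (22.0237,144.7908). Closed: final G1 returns to the first vertex.

**Shape 6** — `<path>` closed polygon, stroke `#0000ff` → score (S493, F1538). Machine vertices: (188.1929,103.3379) → (287.8098,126.5351) → (117.3162,103.2810) → (333.6745,158.1721) → (188.1929,103.3379). Closed: final G1 returns to the first vertex.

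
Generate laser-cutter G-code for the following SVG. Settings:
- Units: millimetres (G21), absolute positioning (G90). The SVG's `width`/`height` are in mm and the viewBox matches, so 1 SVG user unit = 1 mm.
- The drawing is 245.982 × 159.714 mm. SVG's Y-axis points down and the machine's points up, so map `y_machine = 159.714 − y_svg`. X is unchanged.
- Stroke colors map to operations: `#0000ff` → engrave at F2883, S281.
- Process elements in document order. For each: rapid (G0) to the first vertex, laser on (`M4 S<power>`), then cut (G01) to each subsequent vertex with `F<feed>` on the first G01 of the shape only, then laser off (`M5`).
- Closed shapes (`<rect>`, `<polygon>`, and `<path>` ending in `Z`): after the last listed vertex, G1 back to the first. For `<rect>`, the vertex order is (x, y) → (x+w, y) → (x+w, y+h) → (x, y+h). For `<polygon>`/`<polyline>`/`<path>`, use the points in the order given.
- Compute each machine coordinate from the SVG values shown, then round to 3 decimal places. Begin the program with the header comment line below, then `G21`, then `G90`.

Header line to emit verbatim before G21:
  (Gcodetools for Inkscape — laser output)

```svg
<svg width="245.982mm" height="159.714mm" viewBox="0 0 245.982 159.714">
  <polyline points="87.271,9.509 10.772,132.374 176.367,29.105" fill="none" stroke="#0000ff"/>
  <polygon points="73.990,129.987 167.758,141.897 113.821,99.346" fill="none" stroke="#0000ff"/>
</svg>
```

Since the viewBox matches the mm dimensions, user units are millimetres directly. The only transform is the Y-flip y_m = 159.714 − y_svg.

Shape 1 is a open polyline drawn with `<polyline>`. Its stroke #0000ff means engrave at S281, F2883. After flipping Y the toolpath is (87.271,150.205) → (10.772,27.340) → (176.367,130.609).

Shape 2 is a closed polygon drawn with `<polygon>`. Its stroke #0000ff means engrave at S281, F2883. After flipping Y the toolpath is (73.990,29.727) → (167.758,17.817) → (113.821,60.368) → (73.990,29.727), returning to the start.

(Gcodetools for Inkscape — laser output)
G21
G90
G0 X87.271 Y150.205
M4 S281
G01 X10.772 Y27.340 F2883
G01 X176.367 Y130.609
M5
G0 X73.990 Y29.727
M4 S281
G01 X167.758 Y17.817 F2883
G01 X113.821 Y60.368
G01 X73.990 Y29.727
M5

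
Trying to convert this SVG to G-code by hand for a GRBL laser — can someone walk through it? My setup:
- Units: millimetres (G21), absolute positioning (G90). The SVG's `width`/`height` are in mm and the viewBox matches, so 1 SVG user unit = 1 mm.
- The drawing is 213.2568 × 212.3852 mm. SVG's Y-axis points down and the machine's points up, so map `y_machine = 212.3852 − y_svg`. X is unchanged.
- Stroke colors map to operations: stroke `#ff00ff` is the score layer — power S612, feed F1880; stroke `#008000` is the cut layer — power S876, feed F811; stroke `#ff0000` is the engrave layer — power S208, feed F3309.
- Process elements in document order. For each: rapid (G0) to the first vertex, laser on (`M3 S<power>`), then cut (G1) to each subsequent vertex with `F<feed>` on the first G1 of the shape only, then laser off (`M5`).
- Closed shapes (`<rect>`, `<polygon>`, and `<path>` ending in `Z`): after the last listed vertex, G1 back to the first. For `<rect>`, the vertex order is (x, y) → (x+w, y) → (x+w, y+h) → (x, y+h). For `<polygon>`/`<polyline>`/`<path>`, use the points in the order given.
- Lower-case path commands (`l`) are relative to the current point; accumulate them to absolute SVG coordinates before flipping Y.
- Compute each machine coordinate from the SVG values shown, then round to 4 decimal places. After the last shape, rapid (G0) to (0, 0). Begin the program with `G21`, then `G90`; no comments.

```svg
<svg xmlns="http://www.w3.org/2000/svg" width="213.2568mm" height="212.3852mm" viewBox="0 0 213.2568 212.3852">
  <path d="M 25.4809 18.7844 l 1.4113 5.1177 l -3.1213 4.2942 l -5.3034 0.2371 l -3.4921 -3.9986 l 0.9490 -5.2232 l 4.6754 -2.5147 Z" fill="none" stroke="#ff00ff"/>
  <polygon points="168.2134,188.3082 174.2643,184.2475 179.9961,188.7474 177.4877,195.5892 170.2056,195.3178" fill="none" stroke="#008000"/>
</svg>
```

1 u = 1 mm; y_m = 212.3852 − y.

[1] `<path>` regular polygon, #ff00ff→score S612 F1880: (25.4809,193.6008) → (26.8922,188.4831) → (23.7709,184.1889) → (18.4675,183.9518) → (14.9754,187.9504) → (15.9244,193.1736) → (20.5998,195.6883) → (25.4809,193.6008) (closed)

[2] `<polygon>` regular polygon, #008000→cut S876 F811: (168.2134,24.0770) → (174.2643,28.1377) → (179.9961,23.6378) → (177.4877,16.7960) → (170.2056,17.0674) → (168.2134,24.0770) (closed)

G21
G90
G0 X25.4809 Y193.6008
M3 S612
G1 X26.8922 Y188.4831 F1880
G1 X23.7709 Y184.1889
G1 X18.4675 Y183.9518
G1 X14.9754 Y187.9504
G1 X15.9244 Y193.1736
G1 X20.5998 Y195.6883
G1 X25.4809 Y193.6008
M5
G0 X168.2134 Y24.0770
M3 S876
G1 X174.2643 Y28.1377 F811
G1 X179.9961 Y23.6378
G1 X177.4877 Y16.7960
G1 X170.2056 Y17.0674
G1 X168.2134 Y24.0770
M5
G0 X0.0000 Y0.0000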